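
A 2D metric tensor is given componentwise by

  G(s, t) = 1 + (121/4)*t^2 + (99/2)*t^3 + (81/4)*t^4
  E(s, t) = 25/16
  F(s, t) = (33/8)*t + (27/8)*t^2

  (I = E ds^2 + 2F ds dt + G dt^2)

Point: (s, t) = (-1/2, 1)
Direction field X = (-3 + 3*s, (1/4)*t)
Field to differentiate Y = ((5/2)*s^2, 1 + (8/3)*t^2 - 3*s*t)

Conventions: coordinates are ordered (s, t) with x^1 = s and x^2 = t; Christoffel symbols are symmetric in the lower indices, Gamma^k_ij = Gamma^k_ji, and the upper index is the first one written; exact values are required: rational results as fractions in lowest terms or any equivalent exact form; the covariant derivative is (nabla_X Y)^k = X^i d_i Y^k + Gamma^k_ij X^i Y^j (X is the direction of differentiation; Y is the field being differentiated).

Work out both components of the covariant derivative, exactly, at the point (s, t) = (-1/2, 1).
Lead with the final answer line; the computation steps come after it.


Answer: (nabla_X Y)^s = 18506/1625, (nabla_X Y)^t = 133009/7800

E = 25/16, F = 15/2, G = 101 at the point
E_s = 0, E_t = 0, F_s = 0, F_t = 87/8, G_s = 0, G_t = 290
EG - F^2 = 1625/16;  g^inv = (16/1625) * [[101, -15/2], [-15/2, 25/16]]
first-kind symbols [ij,l] = (1/2)(d_i g_jl + d_j g_il - d_l g_ij): [ss,s] = E_s/2 = 0, [ss,t] = F_s - E_t/2 = 0, [st,s] = E_t/2 = 0, [st,t] = G_s/2 = 0, [tt,s] = F_t - G_s/2 = 87/8, [tt,t] = G_t/2 = 145
Gamma^s_ij = (G*[ij,s] - F*[ij,t])/(EG - F^2), Gamma^t_ij = (E*[ij,t] - F*[ij,s])/(EG - F^2)
Gamma_sss = 0, Gamma_sst = 0, Gamma_stt = 174/1625, Gamma_tss = 0, Gamma_tst = 0, Gamma_ttt = 464/325
X = (-9/2, 1/4), Y = (5/8, 31/6) at the point


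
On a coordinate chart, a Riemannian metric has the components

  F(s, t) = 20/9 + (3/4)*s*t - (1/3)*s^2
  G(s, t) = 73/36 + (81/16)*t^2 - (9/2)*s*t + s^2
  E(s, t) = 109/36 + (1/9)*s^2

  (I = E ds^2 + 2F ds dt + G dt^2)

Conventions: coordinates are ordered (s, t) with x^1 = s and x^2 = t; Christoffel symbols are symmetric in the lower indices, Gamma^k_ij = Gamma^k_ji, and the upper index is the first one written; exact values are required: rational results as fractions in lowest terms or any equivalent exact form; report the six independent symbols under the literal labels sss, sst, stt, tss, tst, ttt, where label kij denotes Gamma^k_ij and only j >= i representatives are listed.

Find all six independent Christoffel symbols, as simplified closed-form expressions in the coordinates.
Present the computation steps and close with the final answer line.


E = 109/36 + (1/9)*s^2; F = 20/9 + (3/4)*s*t - (1/3)*s^2; G = 73/36 + (81/16)*t^2 - (9/2)*s*t + s^2
Gamma^k_ij = (1/2) g^{kl} (d_i g_jl + d_j g_il - d_l g_ij), with g^inv = (1/(EG-F^2)) [[G, -F], [-F, E]]
first partials: E_s = (2/9)*s, E_t = 0, F_s = (3/4)*t - (2/3)*s, F_t = (3/4)*s, G_s = -(9/2)*t + 2*s, G_t = (81/8)*t - (9/2)*s
D = EG - F^2 = 173/144 + (981/64)*t^2 - (407/24)*s*t + (767/162)*s^2
expanded: Gamma^s_ss = (G E_s - 2F F_s + F E_t)/(2D), Gamma^s_st = (G E_t - F G_s)/(2D), Gamma^s_tt = (2G F_t - G G_s - F G_t)/(2D), Gamma^t_ss = (2E F_s - E E_t - F E_s)/(2D), Gamma^t_st = (E G_s - F E_t)/(2D), Gamma^t_tt = (E G_t - 2F F_t + F G_s)/(2D); substitute and cancel common factors

Answer: Gamma_sss = (-576*s^3 + 1296*s^2*t + 8848*s - 8640*t)/(24544*s^2 - 87912*s*t + 79461*t^2 + 6228), Gamma_sst = (1728*s^3 - 7776*s^2*t + 8748*s*t^2 - 11520*s + 25920*t)/(24544*s^2 - 87912*s*t + 79461*t^2 + 6228), Gamma_stt = (-5184*s^3 + 34992*s^2*t - 78732*s*t^2 + 23292*s + 59049*t^3 - 34668*t)/(24544*s^2 - 87912*s*t + 79461*t^2 + 6228), Gamma_tss = (-192*s^3 - 11744*s + 11772*t)/(24544*s^2 - 87912*s*t + 79461*t^2 + 6228), Gamma_tst = (576*s^3 - 1296*s^2*t + 15696*s - 35316*t)/(24544*s^2 - 87912*s*t + 79461*t^2 + 6228), Gamma_ttt = (-1728*s^3 + 7776*s^2*t - 8748*s*t^2 - 32436*s + 53541*t)/(24544*s^2 - 87912*s*t + 79461*t^2 + 6228)


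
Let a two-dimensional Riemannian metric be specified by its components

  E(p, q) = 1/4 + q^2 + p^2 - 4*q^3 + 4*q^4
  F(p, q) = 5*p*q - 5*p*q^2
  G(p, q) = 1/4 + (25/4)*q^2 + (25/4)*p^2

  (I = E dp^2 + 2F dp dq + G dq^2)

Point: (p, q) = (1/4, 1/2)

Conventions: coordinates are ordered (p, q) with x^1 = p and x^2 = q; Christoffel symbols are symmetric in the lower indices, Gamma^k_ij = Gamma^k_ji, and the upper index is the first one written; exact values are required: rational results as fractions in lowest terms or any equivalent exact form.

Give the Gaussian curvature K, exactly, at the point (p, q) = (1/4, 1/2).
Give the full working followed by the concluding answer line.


E = 5/16, F = 5/16, G = 141/64, EG - F^2 = 605/1024 at the point
E_p = 1/2, E_q = 0, F_p = 5/4, F_q = 0, G_p = 25/8, G_q = 25/4
E_qq = 2, F_pq = 0, G_pp = 25/2
Brioschi: K = (det M1 - det M2) / (EG - F^2)^2 with the standard first/second-derivative matrices M1, M2.
M1 = [[-E_qq/2 + F_pq - G_pp/2, E_p/2, F_p - E_q/2], [F_q - G_p/2, E, F], [G_q/2, F, G]] = [[-29/4, 1/4, 5/4], [-25/16, 5/16, 5/16], [25/8, 5/16, 141/64]]; det M1 = -2565/512
M2 = [[0, E_q/2, G_p/2], [E_q/2, E, F], [G_p/2, F, G]] = [[0, 0, 25/16], [0, 5/16, 5/16], [25/16, 5/16, 141/64]]; det M2 = -3125/4096
det M1 - det M2 = -17395/4096; K = -17395/4096 / (605/1024)^2 = -890624/73205

Answer: K = -890624/73205


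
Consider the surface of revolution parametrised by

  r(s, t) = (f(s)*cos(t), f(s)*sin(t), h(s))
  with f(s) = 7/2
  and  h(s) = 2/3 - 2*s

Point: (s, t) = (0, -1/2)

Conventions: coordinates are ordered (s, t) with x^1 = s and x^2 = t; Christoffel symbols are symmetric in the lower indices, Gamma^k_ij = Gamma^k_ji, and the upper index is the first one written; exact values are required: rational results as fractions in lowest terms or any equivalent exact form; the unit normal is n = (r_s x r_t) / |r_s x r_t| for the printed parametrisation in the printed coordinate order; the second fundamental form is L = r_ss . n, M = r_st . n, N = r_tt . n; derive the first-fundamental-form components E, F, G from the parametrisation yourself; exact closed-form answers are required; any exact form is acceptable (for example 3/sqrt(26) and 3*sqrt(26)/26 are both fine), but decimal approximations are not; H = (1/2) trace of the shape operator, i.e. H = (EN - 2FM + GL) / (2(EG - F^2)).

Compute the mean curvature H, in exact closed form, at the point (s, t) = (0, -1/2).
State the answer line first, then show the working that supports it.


Answer: H = -1/7

f = 7/2, f' = 0, f'' = 0, h' = -2, h'' = 0
E = 4, F = 0, G = 49/4; answer radicand W^2 = 4
unnormalised second-form numerators: l = 0, m = 0, n = -7; L = l/sqrt(4), and similarly M = m/sqrt(W^2), N = n/sqrt(W^2)
H = (E*n - 2*F*m + G*l) / (2*(EG - F^2)*sqrt(W^2)); E*n - 2*F*m + G*l = -28, EG - F^2 = 49, so H = (-2/7)/sqrt(4)


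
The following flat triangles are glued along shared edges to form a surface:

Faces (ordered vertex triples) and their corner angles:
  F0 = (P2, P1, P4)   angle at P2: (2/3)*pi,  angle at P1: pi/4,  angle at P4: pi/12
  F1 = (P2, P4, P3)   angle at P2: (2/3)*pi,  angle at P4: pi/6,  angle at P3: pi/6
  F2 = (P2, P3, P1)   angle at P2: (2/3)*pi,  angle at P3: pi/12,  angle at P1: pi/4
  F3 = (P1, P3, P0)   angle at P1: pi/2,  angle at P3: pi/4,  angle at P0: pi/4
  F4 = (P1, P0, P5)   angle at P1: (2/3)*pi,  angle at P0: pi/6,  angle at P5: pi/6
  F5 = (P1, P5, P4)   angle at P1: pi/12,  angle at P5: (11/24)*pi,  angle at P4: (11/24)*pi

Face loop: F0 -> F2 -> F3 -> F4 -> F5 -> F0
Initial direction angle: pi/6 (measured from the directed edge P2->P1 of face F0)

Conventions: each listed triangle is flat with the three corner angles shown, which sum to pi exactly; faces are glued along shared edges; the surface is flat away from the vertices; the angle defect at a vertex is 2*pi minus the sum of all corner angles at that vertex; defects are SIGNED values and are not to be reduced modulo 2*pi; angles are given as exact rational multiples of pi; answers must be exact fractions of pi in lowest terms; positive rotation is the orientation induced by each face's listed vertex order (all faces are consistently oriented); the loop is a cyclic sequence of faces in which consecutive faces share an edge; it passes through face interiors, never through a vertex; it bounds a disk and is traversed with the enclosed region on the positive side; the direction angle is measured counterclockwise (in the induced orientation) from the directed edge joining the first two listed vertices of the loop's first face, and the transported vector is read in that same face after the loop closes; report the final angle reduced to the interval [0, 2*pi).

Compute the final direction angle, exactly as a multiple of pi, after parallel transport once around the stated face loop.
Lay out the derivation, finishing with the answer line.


enclosed vertex P1: corner angles sum to (7/4)*pi, defect = 2*pi - (7/4)*pi = pi/4
adding the enclosed defects to the starting angle (mod 2*pi, induced orientation) gives the holonomy
final angle = pi/6 + pi/4 = (5/12)*pi (mod 2*pi)

Answer: final direction angle = (5/12)*pi


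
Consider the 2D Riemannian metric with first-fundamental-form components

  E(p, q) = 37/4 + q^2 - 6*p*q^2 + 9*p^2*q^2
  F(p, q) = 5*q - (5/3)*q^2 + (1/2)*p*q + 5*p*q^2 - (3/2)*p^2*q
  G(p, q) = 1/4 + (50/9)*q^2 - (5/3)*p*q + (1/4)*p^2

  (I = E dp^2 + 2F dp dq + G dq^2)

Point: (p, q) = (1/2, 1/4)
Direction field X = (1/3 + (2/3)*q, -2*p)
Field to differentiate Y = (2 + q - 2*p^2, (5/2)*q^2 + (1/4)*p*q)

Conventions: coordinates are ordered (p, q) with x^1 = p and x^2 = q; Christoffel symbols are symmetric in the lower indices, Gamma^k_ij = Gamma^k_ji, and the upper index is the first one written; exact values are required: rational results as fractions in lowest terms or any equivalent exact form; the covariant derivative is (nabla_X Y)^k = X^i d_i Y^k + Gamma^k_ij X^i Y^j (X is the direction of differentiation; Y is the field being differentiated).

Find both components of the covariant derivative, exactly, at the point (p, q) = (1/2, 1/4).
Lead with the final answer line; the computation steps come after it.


Answer: (nabla_X Y)^p = -37153/17208, (nabla_X Y)^q = -22807/22944

E = 593/64, F = 61/48, G = 65/144 at the point
E_p = 3/16, E_q = 1/8, F_p = 1/16, F_q = 127/24, G_p = -1/6, G_q = 35/18
EG - F^2 = 2629/1024;  g^inv = (1024/2629) * [[65/144, -61/48], [-61/48, 593/64]]
first-kind symbols [ij,l] = (1/2)(d_i g_jl + d_j g_il - d_l g_ij): [pp,p] = E_p/2 = 3/32, [pp,q] = F_p - E_q/2 = 0, [pq,p] = E_q/2 = 1/16, [pq,q] = G_p/2 = -1/12, [qq,p] = F_q - G_p/2 = 43/8, [qq,q] = G_q/2 = 35/36
Gamma^p_ij = (G*[ij,p] - F*[ij,q])/(EG - F^2), Gamma^q_ij = (E*[ij,q] - F*[ij,p])/(EG - F^2)
Gamma_ppp = 130/7887, Gamma_ppq = 412/7887, Gamma_pqq = 32920/70983, Gamma_qpp = -122/2629, Gamma_qpq = -872/2629, Gamma_qqq = 20068/23661
X = (1/2, -1), Y = (7/4, 3/16) at the point


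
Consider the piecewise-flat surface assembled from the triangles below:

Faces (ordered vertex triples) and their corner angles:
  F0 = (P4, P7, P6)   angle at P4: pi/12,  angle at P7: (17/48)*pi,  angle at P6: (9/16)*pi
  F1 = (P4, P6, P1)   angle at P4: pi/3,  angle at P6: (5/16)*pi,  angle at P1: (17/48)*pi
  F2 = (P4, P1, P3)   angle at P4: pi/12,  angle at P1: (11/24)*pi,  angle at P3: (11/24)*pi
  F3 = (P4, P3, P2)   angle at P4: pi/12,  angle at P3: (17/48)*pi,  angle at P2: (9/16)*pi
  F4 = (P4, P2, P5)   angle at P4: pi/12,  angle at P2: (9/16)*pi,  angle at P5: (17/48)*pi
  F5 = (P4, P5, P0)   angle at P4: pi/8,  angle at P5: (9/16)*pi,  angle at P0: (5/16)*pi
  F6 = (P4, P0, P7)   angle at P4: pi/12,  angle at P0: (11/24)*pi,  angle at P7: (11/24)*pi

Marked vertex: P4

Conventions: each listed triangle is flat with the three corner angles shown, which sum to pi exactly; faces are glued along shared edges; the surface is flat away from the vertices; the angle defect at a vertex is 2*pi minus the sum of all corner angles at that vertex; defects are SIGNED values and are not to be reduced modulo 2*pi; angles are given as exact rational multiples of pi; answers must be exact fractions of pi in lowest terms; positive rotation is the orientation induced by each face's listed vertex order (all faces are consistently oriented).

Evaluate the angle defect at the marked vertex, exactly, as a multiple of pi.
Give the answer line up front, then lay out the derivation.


Answer: defect(P4) = (9/8)*pi

Sum of corner angles at P4: (7/8)*pi
defect = 2*pi - (7/8)*pi


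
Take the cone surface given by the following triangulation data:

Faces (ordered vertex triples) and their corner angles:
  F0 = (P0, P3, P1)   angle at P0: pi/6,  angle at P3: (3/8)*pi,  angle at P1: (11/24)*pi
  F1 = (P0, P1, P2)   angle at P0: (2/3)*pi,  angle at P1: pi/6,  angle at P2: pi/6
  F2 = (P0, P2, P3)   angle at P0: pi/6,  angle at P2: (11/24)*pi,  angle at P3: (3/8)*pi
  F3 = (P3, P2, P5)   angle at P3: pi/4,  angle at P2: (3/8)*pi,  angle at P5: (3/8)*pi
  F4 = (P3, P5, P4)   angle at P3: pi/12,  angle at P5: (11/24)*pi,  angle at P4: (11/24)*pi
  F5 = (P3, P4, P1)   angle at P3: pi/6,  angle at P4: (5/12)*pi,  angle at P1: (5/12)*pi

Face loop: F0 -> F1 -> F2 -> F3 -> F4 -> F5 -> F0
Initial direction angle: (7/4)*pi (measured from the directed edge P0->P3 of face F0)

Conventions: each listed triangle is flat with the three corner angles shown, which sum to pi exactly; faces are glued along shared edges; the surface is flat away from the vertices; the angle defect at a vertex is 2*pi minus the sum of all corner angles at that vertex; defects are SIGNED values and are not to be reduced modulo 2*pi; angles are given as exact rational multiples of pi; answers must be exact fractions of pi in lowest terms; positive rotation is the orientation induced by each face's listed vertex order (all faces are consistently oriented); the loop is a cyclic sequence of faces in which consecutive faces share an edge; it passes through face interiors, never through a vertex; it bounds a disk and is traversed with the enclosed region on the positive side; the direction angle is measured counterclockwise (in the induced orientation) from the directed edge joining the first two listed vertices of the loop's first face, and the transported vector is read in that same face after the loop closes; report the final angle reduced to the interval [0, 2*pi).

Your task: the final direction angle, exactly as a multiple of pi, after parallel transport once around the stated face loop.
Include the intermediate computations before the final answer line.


enclosed vertex P0: corner angles sum to pi, defect = 2*pi - pi = pi
enclosed vertex P3: corner angles sum to (5/4)*pi, defect = 2*pi - (5/4)*pi = (3/4)*pi
holonomy = initial angle + sum of enclosed defects (mod 2*pi), positive in the induced orientation
final angle = (7/4)*pi + (7/4)*pi = (3/2)*pi (mod 2*pi)

Answer: final direction angle = (3/2)*pi


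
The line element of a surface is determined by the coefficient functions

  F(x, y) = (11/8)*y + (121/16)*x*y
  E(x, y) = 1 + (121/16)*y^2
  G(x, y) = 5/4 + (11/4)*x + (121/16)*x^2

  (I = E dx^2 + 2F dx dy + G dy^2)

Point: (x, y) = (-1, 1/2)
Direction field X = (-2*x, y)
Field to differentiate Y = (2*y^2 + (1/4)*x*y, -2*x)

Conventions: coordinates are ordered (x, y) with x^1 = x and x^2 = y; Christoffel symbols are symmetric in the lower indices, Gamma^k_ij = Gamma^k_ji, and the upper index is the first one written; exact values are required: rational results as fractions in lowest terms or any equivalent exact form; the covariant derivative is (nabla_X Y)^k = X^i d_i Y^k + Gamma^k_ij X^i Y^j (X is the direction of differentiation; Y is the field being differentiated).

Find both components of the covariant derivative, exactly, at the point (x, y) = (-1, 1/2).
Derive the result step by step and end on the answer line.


E = 185/64, F = -99/32, G = 97/16 at the point
E_x = 0, E_y = 121/16, F_x = 121/32, F_y = -99/16, G_x = -99/8, G_y = 0
EG - F^2 = 509/64;  g^inv = (64/509) * [[97/16, 99/32], [99/32, 185/64]]
first-kind symbols [ij,l] = (1/2)(d_i g_jl + d_j g_il - d_l g_ij): [xx,x] = E_x/2 = 0, [xx,y] = F_x - E_y/2 = 0, [xy,x] = E_y/2 = 121/32, [xy,y] = G_x/2 = -99/16, [yy,x] = F_y - G_x/2 = 0, [yy,y] = G_y/2 = 0
Gamma^x_ij = (G*[ij,x] - F*[ij,y])/(EG - F^2), Gamma^y_ij = (E*[ij,y] - F*[ij,x])/(EG - F^2)
Gamma_xxx = 0, Gamma_xxy = 242/509, Gamma_xyy = 0, Gamma_yxx = 0, Gamma_yxy = -396/509, Gamma_yyy = 0
X = (2, 1/2), Y = (3/8, 2) at the point

Answer: (nabla_X Y)^x = 1586/509, (nabla_X Y)^y = -14777/2036


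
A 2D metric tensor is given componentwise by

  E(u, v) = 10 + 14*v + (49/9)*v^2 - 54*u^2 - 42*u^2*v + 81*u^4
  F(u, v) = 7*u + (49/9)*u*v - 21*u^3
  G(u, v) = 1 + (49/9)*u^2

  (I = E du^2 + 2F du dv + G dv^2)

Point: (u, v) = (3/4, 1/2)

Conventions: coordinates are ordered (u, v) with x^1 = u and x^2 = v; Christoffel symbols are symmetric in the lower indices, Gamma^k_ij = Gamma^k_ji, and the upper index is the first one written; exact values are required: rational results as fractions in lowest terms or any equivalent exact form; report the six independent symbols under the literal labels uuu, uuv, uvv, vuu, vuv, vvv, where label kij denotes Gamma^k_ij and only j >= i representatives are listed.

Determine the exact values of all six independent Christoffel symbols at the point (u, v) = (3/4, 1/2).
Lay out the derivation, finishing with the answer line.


E = 4153/2304, F = -301/192, G = 65/16 at the point
E_u = 387/16, E_v = -301/72, F_u = -3703/144, F_v = 49/12, G_u = 49/6, G_v = 0
EG - F^2 = 11209/2304;  g^inv = (2304/11209) * [[65/16, 301/192], [301/192, 4153/2304]]
first-kind symbols [ij,l] = (1/2)(d_i g_jl + d_j g_il - d_l g_ij): [uu,u] = E_u/2 = 387/32, [uu,v] = F_u - E_v/2 = -189/8, [uv,u] = E_v/2 = -301/144, [uv,v] = G_u/2 = 49/12, [vv,u] = F_v - G_u/2 = 0, [vv,v] = G_v/2 = 0
Gamma^u_ij = (G*[ij,u] - F*[ij,v])/(EG - F^2), Gamma^v_ij = (E*[ij,v] - F*[ij,u])/(EG - F^2)

Answer: Gamma_uuu = 27864/11209, Gamma_uuv = -4816/11209, Gamma_uvv = 0, Gamma_vuu = -54432/11209, Gamma_vuv = 9408/11209, Gamma_vvv = 0


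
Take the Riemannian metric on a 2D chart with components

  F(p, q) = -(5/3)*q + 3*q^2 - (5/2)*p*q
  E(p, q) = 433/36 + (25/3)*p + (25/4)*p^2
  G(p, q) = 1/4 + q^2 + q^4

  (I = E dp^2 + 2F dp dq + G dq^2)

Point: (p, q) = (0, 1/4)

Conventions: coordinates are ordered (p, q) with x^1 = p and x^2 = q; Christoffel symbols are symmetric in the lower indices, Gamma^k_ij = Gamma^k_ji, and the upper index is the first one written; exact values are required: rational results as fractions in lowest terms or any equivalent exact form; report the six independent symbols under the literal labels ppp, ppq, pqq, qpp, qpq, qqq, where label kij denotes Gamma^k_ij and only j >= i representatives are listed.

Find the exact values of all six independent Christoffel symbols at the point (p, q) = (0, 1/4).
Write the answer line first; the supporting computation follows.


Answer: Gamma_ppp = 10830/34589, Gamma_ppq = 0, Gamma_pqq = 108/34589, Gamma_qpp = -60480/34589, Gamma_qpq = 0, Gamma_qqq = 30824/34589

E = 433/36, F = -11/48, G = 81/256 at the point
E_p = 25/3, E_q = 0, F_p = -5/8, F_q = -1/6, G_p = 0, G_q = 9/16
EG - F^2 = 34589/9216;  g^inv = (9216/34589) * [[81/256, 11/48], [11/48, 433/36]]
first-kind symbols [ij,l] = (1/2)(d_i g_jl + d_j g_il - d_l g_ij): [pp,p] = E_p/2 = 25/6, [pp,q] = F_p - E_q/2 = -5/8, [pq,p] = E_q/2 = 0, [pq,q] = G_p/2 = 0, [qq,p] = F_q - G_p/2 = -1/6, [qq,q] = G_q/2 = 9/32
Gamma^p_ij = (G*[ij,p] - F*[ij,q])/(EG - F^2), Gamma^q_ij = (E*[ij,q] - F*[ij,p])/(EG - F^2)


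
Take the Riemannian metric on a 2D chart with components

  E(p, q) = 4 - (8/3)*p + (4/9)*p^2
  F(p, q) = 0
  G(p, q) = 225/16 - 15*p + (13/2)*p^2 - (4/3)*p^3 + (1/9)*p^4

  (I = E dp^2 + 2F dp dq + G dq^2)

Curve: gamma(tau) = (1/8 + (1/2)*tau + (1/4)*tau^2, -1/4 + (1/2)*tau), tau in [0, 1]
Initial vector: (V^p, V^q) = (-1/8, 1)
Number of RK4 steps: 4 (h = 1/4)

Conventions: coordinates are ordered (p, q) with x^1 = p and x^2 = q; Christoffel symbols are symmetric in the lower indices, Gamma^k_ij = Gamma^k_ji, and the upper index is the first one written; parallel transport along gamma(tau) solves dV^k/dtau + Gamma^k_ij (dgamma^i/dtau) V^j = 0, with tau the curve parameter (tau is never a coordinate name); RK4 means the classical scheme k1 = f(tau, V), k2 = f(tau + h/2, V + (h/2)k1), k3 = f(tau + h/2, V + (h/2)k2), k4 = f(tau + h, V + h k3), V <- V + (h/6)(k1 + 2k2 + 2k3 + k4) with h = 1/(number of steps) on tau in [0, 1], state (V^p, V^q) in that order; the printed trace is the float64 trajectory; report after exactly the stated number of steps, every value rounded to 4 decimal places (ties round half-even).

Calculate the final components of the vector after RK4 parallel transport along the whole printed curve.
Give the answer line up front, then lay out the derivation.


Answer: V^p = -1.3347, V^q = 1.3131

gamma'(tau) = (1/2 + (1/2)*tau, 1/2); f(tau, V)^k = -Gamma^k_ij(gamma(tau)) gamma'^i(tau) V^j; h = 1/4; intermediate values shown to 6 dp
curve data and Christoffel symbols at the stage parameters:
  tau = 0.000000: gamma = (0.125000, -0.250000), gamma' = (0.500000, 0.500000); Gamma_ppp = -0.347826, Gamma_ppq = 0.000000, Gamma_pqq = 1.828804, Gamma_qpp = 0.000000, Gamma_qpq = -0.546805, Gamma_qqq = 0.000000
  tau = 0.125000: gamma = (0.191406, -0.187500), gamma' = (0.562500, 0.500000); Gamma_ppp = -0.356050, Gamma_ppq = 0.000000, Gamma_pqq = 1.804853, Gamma_qpp = 0.000000, Gamma_qpq = -0.554062, Gamma_qqq = 0.000000
  tau = 0.250000: gamma = (0.265625, -0.125000), gamma' = (0.625000, 0.500000); Gamma_ppp = -0.365714, Gamma_ppq = 0.000000, Gamma_pqq = 1.778616, Gamma_qpp = 0.000000, Gamma_qpq = -0.562235, Gamma_qqq = 0.000000
  tau = 0.375000: gamma = (0.347656, -0.062500), gamma' = (0.687500, 0.500000); Gamma_ppp = -0.377025, Gamma_ppq = 0.000000, Gamma_pqq = 1.750325, Gamma_qpp = 0.000000, Gamma_qpq = -0.571322, Gamma_qqq = 0.000000
  tau = 0.500000: gamma = (0.437500, 0.000000), gamma' = (0.750000, 0.500000); Gamma_ppp = -0.390244, Gamma_ppq = 0.000000, Gamma_pqq = 1.720274, Gamma_qpp = 0.000000, Gamma_qpq = -0.581303, Gamma_qqq = 0.000000
  tau = 0.625000: gamma = (0.535156, 0.062500), gamma' = (0.812500, 0.500000); Gamma_ppp = -0.405705, Gamma_ppq = 0.000000, Gamma_pqq = 1.688840, Gamma_qpp = 0.000000, Gamma_qpq = -0.592122, Gamma_qqq = 0.000000
  tau = 0.750000: gamma = (0.640625, 0.125000), gamma' = (0.875000, 0.500000); Gamma_ppp = -0.423841, Gamma_ppq = 0.000000, Gamma_pqq = 1.656509, Gamma_qpp = 0.000000, Gamma_qpq = -0.603679, Gamma_qqq = 0.000000
  tau = 0.875000: gamma = (0.753906, 0.187500), gamma' = (0.937500, 0.500000); Gamma_ppp = -0.445217, Gamma_ppq = 0.000000, Gamma_pqq = 1.623916, Gamma_qpp = 0.000000, Gamma_qpq = -0.615795, Gamma_qqq = 0.000000
  tau = 1.000000: gamma = (0.875000, 0.250000), gamma' = (1.000000, 0.500000); Gamma_ppp = -0.470588, Gamma_ppq = 0.000000, Gamma_pqq = 1.591912, Gamma_qpp = 0.000000, Gamma_qpq = -0.628176, Gamma_qqq = 0.000000
step 0: V^p = -0.1250, V^q = 1.0000
step 1: k1 = (-0.936141, 0.239227), k2 = (-0.977883, 0.253933), k3 = (-0.980587, 0.253060), k4 = (-1.030175, 0.269573); V <- V + (h/6)(k1 + 2k2 + 2k3 + k4): V^p = -0.3701, V^q = 1.0634
step 2: k1 = (-1.030337, 0.269641), k2 = (-1.089513, 0.288421), k3 = (-1.093485, 0.287230), k4 = (-1.164820, 0.307910); V <- V + (h/6)(k1 + 2k2 + 2k3 + k4): V^p = -0.6435, V^q = 1.1355
step 3: k1 = (-1.165019, 0.308006), k2 = (-1.251467, 0.331169), k3 = (-1.257474, 0.329362), k4 = (-1.363912, 0.354151); V <- V + (h/6)(k1 + 2k2 + 2k3 + k4): V^p = -0.9580, V^q = 1.2181
step 4: k1 = (-1.364185, 0.354282), k2 = (-1.496042, 0.381337), k3 = (-1.505667, 0.378214), k4 = (-1.672775, 0.405475); V <- V + (h/6)(k1 + 2k2 + 2k3 + k4): V^p = -1.3347, V^q = 1.3131


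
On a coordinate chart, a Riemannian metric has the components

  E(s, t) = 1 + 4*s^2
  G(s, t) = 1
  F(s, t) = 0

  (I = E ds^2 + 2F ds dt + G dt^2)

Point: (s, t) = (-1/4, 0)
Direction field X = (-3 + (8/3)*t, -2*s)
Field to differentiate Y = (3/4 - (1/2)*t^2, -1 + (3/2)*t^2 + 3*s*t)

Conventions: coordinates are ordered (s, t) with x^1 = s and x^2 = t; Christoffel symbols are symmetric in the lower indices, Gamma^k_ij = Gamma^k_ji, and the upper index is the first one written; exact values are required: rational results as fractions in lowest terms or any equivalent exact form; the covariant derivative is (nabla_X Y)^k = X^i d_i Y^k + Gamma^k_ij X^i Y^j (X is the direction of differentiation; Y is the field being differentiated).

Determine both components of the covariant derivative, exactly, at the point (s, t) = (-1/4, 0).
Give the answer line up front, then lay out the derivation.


Answer: (nabla_X Y)^s = 9/5, (nabla_X Y)^t = -3/8

E = 5/4, F = 0, G = 1 at the point
E_s = -2, E_t = 0, F_s = 0, F_t = 0, G_s = 0, G_t = 0
EG - F^2 = 5/4;  g^inv = (4/5) * [[1, 0], [0, 5/4]]
first-kind symbols [ij,l] = (1/2)(d_i g_jl + d_j g_il - d_l g_ij): [ss,s] = E_s/2 = -1, [ss,t] = F_s - E_t/2 = 0, [st,s] = E_t/2 = 0, [st,t] = G_s/2 = 0, [tt,s] = F_t - G_s/2 = 0, [tt,t] = G_t/2 = 0
Gamma^s_ij = (G*[ij,s] - F*[ij,t])/(EG - F^2), Gamma^t_ij = (E*[ij,t] - F*[ij,s])/(EG - F^2)
Gamma_sss = -4/5, Gamma_sst = 0, Gamma_stt = 0, Gamma_tss = 0, Gamma_tst = 0, Gamma_ttt = 0
X = (-3, 1/2), Y = (3/4, -1) at the point


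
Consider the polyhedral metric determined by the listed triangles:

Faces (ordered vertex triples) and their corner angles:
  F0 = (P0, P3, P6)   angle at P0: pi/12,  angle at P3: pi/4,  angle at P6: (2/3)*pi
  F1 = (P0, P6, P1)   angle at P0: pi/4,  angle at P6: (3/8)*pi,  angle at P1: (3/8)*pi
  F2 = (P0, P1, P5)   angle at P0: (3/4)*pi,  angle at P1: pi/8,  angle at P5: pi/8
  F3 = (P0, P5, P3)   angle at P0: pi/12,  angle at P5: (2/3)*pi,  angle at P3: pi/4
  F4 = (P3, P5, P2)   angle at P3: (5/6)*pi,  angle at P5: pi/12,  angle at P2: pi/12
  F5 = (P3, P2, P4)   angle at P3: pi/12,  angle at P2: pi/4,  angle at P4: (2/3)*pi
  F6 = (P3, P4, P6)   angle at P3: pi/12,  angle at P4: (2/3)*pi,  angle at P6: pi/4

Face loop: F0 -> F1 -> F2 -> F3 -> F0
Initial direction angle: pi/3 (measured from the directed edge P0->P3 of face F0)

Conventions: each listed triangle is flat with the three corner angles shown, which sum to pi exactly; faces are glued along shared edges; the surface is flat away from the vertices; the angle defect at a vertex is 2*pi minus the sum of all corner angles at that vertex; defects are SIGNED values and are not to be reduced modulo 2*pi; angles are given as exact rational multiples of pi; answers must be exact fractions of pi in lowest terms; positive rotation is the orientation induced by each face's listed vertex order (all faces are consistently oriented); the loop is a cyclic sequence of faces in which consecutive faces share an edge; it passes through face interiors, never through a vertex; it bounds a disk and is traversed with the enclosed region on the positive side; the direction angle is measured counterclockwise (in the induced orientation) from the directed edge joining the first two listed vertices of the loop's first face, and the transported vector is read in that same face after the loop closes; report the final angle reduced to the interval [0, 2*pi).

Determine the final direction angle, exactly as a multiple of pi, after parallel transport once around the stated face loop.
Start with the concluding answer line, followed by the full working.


Answer: final direction angle = (7/6)*pi

enclosed vertex P0: corner angles sum to (7/6)*pi, defect = 2*pi - (7/6)*pi = (5/6)*pi
the rotation equals the total enclosed defect, so the final angle is initial + defects (mod 2*pi)
final angle = pi/3 + (5/6)*pi = (7/6)*pi (mod 2*pi)


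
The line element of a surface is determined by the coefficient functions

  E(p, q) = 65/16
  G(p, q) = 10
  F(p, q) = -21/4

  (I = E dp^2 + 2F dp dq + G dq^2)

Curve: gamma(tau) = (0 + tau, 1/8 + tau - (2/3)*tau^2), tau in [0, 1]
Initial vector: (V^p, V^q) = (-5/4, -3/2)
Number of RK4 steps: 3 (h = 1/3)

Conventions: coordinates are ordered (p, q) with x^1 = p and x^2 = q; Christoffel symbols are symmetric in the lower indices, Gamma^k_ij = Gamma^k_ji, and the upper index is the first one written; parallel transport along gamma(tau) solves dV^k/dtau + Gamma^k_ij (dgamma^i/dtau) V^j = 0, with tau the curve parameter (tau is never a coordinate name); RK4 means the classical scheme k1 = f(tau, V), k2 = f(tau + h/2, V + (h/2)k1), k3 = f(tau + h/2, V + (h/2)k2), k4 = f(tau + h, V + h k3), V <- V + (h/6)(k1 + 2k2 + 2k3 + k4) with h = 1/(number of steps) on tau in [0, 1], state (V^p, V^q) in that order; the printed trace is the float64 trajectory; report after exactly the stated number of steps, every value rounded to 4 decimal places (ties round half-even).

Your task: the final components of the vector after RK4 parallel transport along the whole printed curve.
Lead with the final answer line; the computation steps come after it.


Answer: V^p = -1.2500, V^q = -1.5000

gamma'(tau) = (1, 1 - (4/3)*tau); f(tau, V)^k = -Gamma^k_ij(gamma(tau)) gamma'^i(tau) V^j; h = 1/3; intermediate values shown to 6 dp
curve data and Christoffel symbols at the stage parameters:
  tau = 0.000000: gamma = (0.000000, 0.125000), gamma' = (1.000000, 1.000000); Gamma_ppp = 0.000000, Gamma_ppq = 0.000000, Gamma_pqq = 0.000000, Gamma_qpp = 0.000000, Gamma_qpq = 0.000000, Gamma_qqq = 0.000000
  tau = 0.166667: gamma = (0.166667, 0.273148), gamma' = (1.000000, 0.777778); Gamma_ppp = 0.000000, Gamma_ppq = 0.000000, Gamma_pqq = 0.000000, Gamma_qpp = 0.000000, Gamma_qpq = 0.000000, Gamma_qqq = 0.000000
  tau = 0.333333: gamma = (0.333333, 0.384259), gamma' = (1.000000, 0.555556); Gamma_ppp = 0.000000, Gamma_ppq = 0.000000, Gamma_pqq = 0.000000, Gamma_qpp = 0.000000, Gamma_qpq = 0.000000, Gamma_qqq = 0.000000
  tau = 0.500000: gamma = (0.500000, 0.458333), gamma' = (1.000000, 0.333333); Gamma_ppp = 0.000000, Gamma_ppq = 0.000000, Gamma_pqq = 0.000000, Gamma_qpp = 0.000000, Gamma_qpq = 0.000000, Gamma_qqq = 0.000000
  tau = 0.666667: gamma = (0.666667, 0.495370), gamma' = (1.000000, 0.111111); Gamma_ppp = 0.000000, Gamma_ppq = 0.000000, Gamma_pqq = 0.000000, Gamma_qpp = 0.000000, Gamma_qpq = 0.000000, Gamma_qqq = 0.000000
  tau = 0.833333: gamma = (0.833333, 0.495370), gamma' = (1.000000, -0.111111); Gamma_ppp = 0.000000, Gamma_ppq = 0.000000, Gamma_pqq = 0.000000, Gamma_qpp = 0.000000, Gamma_qpq = 0.000000, Gamma_qqq = 0.000000
  tau = 1.000000: gamma = (1.000000, 0.458333), gamma' = (1.000000, -0.333333); Gamma_ppp = 0.000000, Gamma_ppq = 0.000000, Gamma_pqq = 0.000000, Gamma_qpp = 0.000000, Gamma_qpq = 0.000000, Gamma_qqq = 0.000000
step 0: V^p = -1.2500, V^q = -1.5000
step 1: k1 = (0.000000, 0.000000), k2 = (0.000000, 0.000000), k3 = (0.000000, 0.000000), k4 = (0.000000, 0.000000); V <- V + (h/6)(k1 + 2k2 + 2k3 + k4): V^p = -1.2500, V^q = -1.5000
step 2: k1 = (0.000000, 0.000000), k2 = (0.000000, 0.000000), k3 = (0.000000, 0.000000), k4 = (0.000000, 0.000000); V <- V + (h/6)(k1 + 2k2 + 2k3 + k4): V^p = -1.2500, V^q = -1.5000
step 3: k1 = (0.000000, 0.000000), k2 = (0.000000, 0.000000), k3 = (0.000000, 0.000000), k4 = (0.000000, 0.000000); V <- V + (h/6)(k1 + 2k2 + 2k3 + k4): V^p = -1.2500, V^q = -1.5000


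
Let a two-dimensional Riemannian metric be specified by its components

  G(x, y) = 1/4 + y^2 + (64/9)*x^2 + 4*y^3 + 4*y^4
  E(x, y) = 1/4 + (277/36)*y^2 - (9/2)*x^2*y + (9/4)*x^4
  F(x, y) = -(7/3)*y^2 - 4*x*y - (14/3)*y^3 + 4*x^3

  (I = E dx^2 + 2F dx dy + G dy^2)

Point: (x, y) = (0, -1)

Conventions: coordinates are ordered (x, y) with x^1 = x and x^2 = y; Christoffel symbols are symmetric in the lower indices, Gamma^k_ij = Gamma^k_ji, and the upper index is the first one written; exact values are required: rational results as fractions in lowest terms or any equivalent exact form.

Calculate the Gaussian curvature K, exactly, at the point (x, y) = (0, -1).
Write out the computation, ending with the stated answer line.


E = 143/18, F = 7/3, G = 5/4, EG - F^2 = 323/72 at the point
E_x = 0, E_y = -277/18, F_x = 4, F_y = -28/3, G_x = 0, G_y = -6
E_yy = 277/18, F_xy = -4, G_xx = 128/9
Brioschi: K = (det M1 - det M2) / (EG - F^2)^2 with the standard first/second-derivative matrices M1, M2.
M1 = [[-E_yy/2 + F_xy - G_xx/2, E_x/2, F_x - E_y/2], [F_y - G_x/2, E, F], [G_y/2, F, G]] = [[-677/36, 0, 421/36], [-28/3, 143/18, 7/3], [-3, 7/3, 5/4]]; det M1 = -52121/864
M2 = [[0, E_y/2, G_x/2], [E_y/2, E, F], [G_x/2, F, G]] = [[0, -277/36, 0], [-277/36, 143/18, 7/3], [0, 7/3, 5/4]]; det M2 = -383645/5184
det M1 - det M2 = 70919/5184; K = 70919/5184 / (323/72)^2 = 70919/104329

Answer: K = 70919/104329


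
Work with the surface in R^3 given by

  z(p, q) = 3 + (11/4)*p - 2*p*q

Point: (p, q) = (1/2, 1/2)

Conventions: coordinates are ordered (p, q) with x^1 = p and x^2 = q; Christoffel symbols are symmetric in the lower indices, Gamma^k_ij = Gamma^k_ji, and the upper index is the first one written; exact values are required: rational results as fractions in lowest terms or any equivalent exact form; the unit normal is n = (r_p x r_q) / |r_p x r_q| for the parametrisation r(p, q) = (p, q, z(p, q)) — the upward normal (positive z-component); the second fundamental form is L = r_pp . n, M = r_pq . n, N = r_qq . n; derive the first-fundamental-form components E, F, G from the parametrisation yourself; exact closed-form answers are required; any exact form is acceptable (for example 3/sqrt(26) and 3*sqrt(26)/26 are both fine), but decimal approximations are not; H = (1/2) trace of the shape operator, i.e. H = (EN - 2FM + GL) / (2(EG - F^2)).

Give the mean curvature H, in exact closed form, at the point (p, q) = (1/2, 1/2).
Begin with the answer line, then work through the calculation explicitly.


Answer: H = -224/729

z_p = 7/4, z_q = -1, z_pp = 0, z_pq = -2, z_qq = 0
E = 65/16, F = -7/4, G = 2; answer radicand W^2 = 81/16
unnormalised second-form numerators: l = 0, m = -2, n = 0; L = l/sqrt(81/16), and similarly M = m/sqrt(W^2), N = n/sqrt(W^2)
H = (E*n - 2*F*m + G*l) / (2*(EG - F^2)*sqrt(W^2)); E*n - 2*F*m + G*l = -7, EG - F^2 = 81/16, so H = (-56/81)/sqrt(81/16)


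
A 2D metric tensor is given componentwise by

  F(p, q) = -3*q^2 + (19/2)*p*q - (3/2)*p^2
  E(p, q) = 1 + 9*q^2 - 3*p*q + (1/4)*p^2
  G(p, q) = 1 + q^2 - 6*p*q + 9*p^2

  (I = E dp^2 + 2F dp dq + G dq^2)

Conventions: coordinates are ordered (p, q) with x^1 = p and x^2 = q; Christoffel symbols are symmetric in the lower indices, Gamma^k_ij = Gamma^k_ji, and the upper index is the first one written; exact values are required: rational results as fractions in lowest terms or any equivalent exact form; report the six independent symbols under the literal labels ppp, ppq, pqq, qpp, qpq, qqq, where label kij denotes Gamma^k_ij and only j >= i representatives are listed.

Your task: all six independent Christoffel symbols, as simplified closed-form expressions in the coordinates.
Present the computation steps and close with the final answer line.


E = 1 + 9*q^2 - 3*p*q + (1/4)*p^2; F = -3*q^2 + (19/2)*p*q - (3/2)*p^2; G = 1 + q^2 - 6*p*q + 9*p^2
Gamma^k_ij = (1/2) g^{kl} (d_i g_jl + d_j g_il - d_l g_ij), with g^inv = (1/(EG-F^2)) [[G, -F], [-F, E]]
first partials: E_p = -3*q + (1/2)*p, E_q = 18*q - 3*p, F_p = (19/2)*q - 3*p, F_q = -6*q + (19/2)*p, G_p = -6*q + 18*p, G_q = 2*q - 6*p
D = EG - F^2 = 1 + 10*q^2 - 9*p*q + (37/4)*p^2
expanded: Gamma^p_pp = (G E_p - 2F F_p + F E_q)/(2D), Gamma^p_pq = (G E_q - F G_p)/(2D), Gamma^p_qq = (2G F_q - G G_p - F G_q)/(2D), Gamma^q_pp = (2E F_p - E E_q - F E_p)/(2D), Gamma^q_pq = (E G_p - F E_q)/(2D), Gamma^q_qq = (E G_q - 2F F_q + F G_p)/(2D); substitute and cancel common factors

Answer: Gamma_ppp = (p - 6*q)/(37*p^2 - 36*p*q + 40*q^2 + 4), Gamma_ppq = (-6*p + 36*q)/(37*p^2 - 36*p*q + 40*q^2 + 4), Gamma_pqq = (2*p - 12*q)/(37*p^2 - 36*p*q + 40*q^2 + 4), Gamma_qpp = (-6*p + 2*q)/(37*p^2 - 36*p*q + 40*q^2 + 4), Gamma_qpq = (36*p - 12*q)/(37*p^2 - 36*p*q + 40*q^2 + 4), Gamma_qqq = (-12*p + 4*q)/(37*p^2 - 36*p*q + 40*q^2 + 4)


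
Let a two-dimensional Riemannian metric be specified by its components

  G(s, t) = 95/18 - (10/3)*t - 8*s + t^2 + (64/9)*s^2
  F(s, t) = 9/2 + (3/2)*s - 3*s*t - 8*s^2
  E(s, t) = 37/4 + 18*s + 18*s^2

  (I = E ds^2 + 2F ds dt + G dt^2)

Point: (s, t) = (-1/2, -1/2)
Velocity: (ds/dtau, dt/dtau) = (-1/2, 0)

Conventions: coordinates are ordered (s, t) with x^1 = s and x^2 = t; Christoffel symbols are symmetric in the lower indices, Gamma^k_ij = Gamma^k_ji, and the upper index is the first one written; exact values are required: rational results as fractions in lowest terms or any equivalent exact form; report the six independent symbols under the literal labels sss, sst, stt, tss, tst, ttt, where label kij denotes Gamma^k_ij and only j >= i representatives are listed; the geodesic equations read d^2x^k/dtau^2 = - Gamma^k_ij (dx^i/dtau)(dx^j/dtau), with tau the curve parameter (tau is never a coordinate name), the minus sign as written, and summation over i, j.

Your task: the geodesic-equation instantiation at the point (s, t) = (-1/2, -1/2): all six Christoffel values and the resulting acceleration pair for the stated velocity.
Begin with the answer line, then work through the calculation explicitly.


Answer: Gamma_sss = -1584/8729, Gamma_sst = 1088/8729, Gamma_stt = 22150/11223, Gamma_tss = 7524/8729, Gamma_tst = -5168/8729, Gamma_ttt = -398/1247; accelerations (d^2s/dtau^2, d^2t/dtau^2) = (396/8729, -1881/8729)

E = 19/4, F = 1, G = 467/36 at the point
E_s = 0, E_t = 0, F_s = 11, F_t = 3/2, G_s = -136/9, G_t = -13/3
EG - F^2 = 8729/144;  g^inv = (144/8729) * [[467/36, -1], [-1, 19/4]]
first-kind symbols [ij,l] = (1/2)(d_i g_jl + d_j g_il - d_l g_ij): [ss,s] = E_s/2 = 0, [ss,t] = F_s - E_t/2 = 11, [st,s] = E_t/2 = 0, [st,t] = G_s/2 = -68/9, [tt,s] = F_t - G_s/2 = 163/18, [tt,t] = G_t/2 = -13/6
Gamma^s_ij = (G*[ij,s] - F*[ij,t])/(EG - F^2), Gamma^t_ij = (E*[ij,t] - F*[ij,s])/(EG - F^2)
Gamma_sss = -1584/8729, Gamma_sst = 1088/8729, Gamma_stt = 22150/11223, Gamma_tss = 7524/8729, Gamma_tst = -5168/8729, Gamma_ttt = -398/1247
d^2s/dtau^2 = -(Gamma_sss*(-1/2)^2 + 2*Gamma_sst*(-1/2)*(0) + Gamma_stt*(0)^2) = 396/8729
d^2t/dtau^2 = -(Gamma_tss*(-1/2)^2 + 2*Gamma_tst*(-1/2)*(0) + Gamma_ttt*(0)^2) = -1881/8729


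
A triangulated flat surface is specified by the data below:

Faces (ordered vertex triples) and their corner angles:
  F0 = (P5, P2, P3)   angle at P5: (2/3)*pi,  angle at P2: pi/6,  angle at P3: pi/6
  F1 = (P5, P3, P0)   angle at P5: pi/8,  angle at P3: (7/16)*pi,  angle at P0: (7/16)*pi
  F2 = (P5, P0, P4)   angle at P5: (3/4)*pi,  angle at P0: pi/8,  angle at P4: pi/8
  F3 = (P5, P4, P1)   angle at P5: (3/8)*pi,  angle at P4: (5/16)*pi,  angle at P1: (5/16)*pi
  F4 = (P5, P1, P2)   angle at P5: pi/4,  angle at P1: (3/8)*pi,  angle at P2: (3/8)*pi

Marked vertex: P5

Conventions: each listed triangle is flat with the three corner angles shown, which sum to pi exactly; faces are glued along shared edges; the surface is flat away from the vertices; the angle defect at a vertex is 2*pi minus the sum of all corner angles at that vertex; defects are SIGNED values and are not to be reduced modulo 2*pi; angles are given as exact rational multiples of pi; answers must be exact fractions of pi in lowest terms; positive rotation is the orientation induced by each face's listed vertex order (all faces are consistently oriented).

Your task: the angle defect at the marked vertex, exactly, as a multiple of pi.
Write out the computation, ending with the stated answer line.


Sum of corner angles at P5: (13/6)*pi
defect = 2*pi - (13/6)*pi

Answer: defect(P5) = -pi/6


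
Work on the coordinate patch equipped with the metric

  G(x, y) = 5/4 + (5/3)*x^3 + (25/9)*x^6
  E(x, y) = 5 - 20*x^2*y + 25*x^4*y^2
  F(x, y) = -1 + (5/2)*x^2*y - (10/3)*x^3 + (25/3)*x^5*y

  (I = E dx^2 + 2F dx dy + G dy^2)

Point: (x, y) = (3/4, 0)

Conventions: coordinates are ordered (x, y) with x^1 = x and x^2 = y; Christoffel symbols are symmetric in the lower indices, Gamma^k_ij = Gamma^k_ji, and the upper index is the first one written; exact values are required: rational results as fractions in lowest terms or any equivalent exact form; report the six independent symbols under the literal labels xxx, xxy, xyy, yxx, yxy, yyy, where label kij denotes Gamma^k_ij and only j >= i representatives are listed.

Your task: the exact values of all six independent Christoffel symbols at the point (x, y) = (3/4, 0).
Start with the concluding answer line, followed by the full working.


Answer: Gamma_xxx = 0, Gamma_xxy = -7680/8803, Gamma_xyy = 0, Gamma_yxx = 0, Gamma_yxy = 4620/8803, Gamma_yyy = 0

E = 5, F = -77/32, G = 10025/4096 at the point
E_x = 0, E_y = -45/4, F_x = -45/8, F_y = 3465/1024, G_x = 3465/512, G_y = 0
EG - F^2 = 26409/4096;  g^inv = (4096/26409) * [[10025/4096, 77/32], [77/32, 5]]
first-kind symbols [ij,l] = (1/2)(d_i g_jl + d_j g_il - d_l g_ij): [xx,x] = E_x/2 = 0, [xx,y] = F_x - E_y/2 = 0, [xy,x] = E_y/2 = -45/8, [xy,y] = G_x/2 = 3465/1024, [yy,x] = F_y - G_x/2 = 0, [yy,y] = G_y/2 = 0
Gamma^x_ij = (G*[ij,x] - F*[ij,y])/(EG - F^2), Gamma^y_ij = (E*[ij,y] - F*[ij,x])/(EG - F^2)
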